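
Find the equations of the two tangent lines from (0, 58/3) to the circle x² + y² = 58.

Let a tangent through (0, 58/3) have slope m. Its distance from (0, 0) must equal √58:
[m·(0) − (−58/3)]² = 58(m² + 1)
9m² − 49 = 0, so m = −7/3 or m = 7/3.
Through (0, 58/3) these give 7x + 3y = 58 and 7x − 3y = −58.

7x + 3y = 58 and 7x − 3y = −58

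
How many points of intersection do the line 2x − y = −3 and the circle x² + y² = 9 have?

2

Substituting the line into the circle gives 5x² + 12x = 0.
Δ = 144 − 0 = 144.
Two real roots: the line is a secant.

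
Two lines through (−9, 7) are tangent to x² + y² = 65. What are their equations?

8x + y = −65 and x − 8y = −65

Write the tangent as mx − y + (7 − m·(−9)) = 0 and set its distance from the centre to √65:
(9m − (−7))² = 65(m² + 1)
8m² + 63m − 8 = 0, so m = −8 or m = 1/8.
Through (−9, 7) these give 8x + y = −65 and x − 8y = −65.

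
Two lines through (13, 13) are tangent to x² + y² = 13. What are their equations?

A line y − (13) = m(x − (13)) is tangent when its distance from (0, 0) is √13:
(−13m − (−13))² = 13(m² + 1)
6m² − 13m + 6 = 0, so m = 3/2 or m = 2/3.
With m = 3/2: 3x − 2y = 13. With m = 2/3: 2x − 3y = −13.

3x − 2y = 13 and 2x − 3y = −13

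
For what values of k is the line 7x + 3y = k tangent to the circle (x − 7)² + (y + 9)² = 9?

The line touches the circle iff its distance from (7, −9) is 3:
|7·7 + 3·(−9) − k| / √58 = 3
|k − (22)| = 3√58.

k = 22 ± 3√58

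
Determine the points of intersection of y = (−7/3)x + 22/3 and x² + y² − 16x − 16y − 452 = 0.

Express y = (22 − 7x)/3 and substitute into the circle:
58x² − 116x − 4640 = 0  ⟹  x² − 2x − 80 = 0
x = 10 or x = −8, giving (10, −16) and (−8, 26).

(−8, 26) and (10, −16)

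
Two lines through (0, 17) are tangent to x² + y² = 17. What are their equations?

4x − y = −17 and 4x + y = 17

A line y − (17) = m(x − (0)) is tangent when its distance from (0, 0) is √17:
[m·(0) − (−17)]² = 17(m² + 1)
m² − 16 = 0, so m = 4 or m = −4.
With m = 4: 4x − y = −17. With m = −4: 4x + y = 17.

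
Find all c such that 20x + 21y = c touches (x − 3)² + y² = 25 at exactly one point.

The line touches the circle iff its distance from (3, 0) is 5:
|20·3 + 21·0 − c| / √841 = 5
|c − (60)| = 5·29, so c = 205 or c = −85.

c = −85 or c = 205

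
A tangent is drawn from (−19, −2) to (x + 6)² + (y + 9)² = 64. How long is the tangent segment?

√154

Centre (−6, −9), r² = 64. |PO|² = (−13)² + (7)² = 218.
By the tangent–radius right angle, tangent length = √(|PO|² − r²) = √154.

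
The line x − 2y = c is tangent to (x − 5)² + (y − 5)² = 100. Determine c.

c = −5 ± 10√5

For a tangent, require d(centre, line) = r = 10.
|1·5 − 2·5 − c| / √5 = 10
|c − (−5)| = 10√5.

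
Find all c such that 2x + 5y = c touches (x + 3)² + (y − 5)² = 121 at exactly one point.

For a tangent, require d(centre, line) = r = 11.
|2·(−3) + 5·5 − c| / √29 = 11
|c − (19)| = 11√29.

c = 19 ± 11√29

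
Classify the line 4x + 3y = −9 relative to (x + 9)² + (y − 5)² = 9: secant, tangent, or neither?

Substituting the line into the circle gives 25x² + 354x + 1224 = 0.
Discriminant = (354)² − 4·25·(1224) = 2916 > 0.
Two real roots: the line is a secant.

secant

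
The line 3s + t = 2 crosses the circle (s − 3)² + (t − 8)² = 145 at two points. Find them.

From the line, t = −3s + 2. Substituting:
10s² + 30s − 100 = 0  ⟹  s² + 3s − 10 = 0
s = 2 or s = −5, giving (2, −4) and (−5, 17).

(−5, 17) and (2, −4)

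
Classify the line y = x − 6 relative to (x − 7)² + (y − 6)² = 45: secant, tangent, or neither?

secant

d² = (1·7 − 1·6 − (6))²/2 = 25/2; r² = 45.
Since d² < r², the line cuts the circle twice.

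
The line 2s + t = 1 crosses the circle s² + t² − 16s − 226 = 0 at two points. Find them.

Substitute t = −2s + 1:
5s² − 20s − 225 = 0  ⟹  s² − 4s − 45 = 0
s = 9 or s = −5, giving (9, −17) and (−5, 11).

(−5, 11) and (9, −17)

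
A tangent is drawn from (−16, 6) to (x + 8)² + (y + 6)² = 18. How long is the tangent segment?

With centre O = (−8, −6), |OP|² = 208 and r² = 18.
By the tangent–radius right angle, tangent length = √(|PO|² − r²) = √190.

√190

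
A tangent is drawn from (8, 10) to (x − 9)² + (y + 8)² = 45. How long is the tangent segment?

The centre is (9, −8) and r = 3√5. The square of the distance from P to the centre is 1 + 324 = 325.
By the tangent–radius right angle, tangent length = √(|PO|² − r²) = √280 = 2√70.

2√70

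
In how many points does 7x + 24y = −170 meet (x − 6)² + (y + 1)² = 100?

Substituting the line into the circle gives 625x² − 4868x − 15548 = 0.
Discriminant = (−4868)² − 4·625·(−15548) = 62567424 > 0.
Two real roots: the line is a secant.

2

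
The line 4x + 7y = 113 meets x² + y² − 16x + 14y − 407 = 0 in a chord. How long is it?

4√65

Centre (8, −7), r² = 520. Perpendicular distance d from centre to line = |−130| / √65 = 130/√65.
Half the chord is √(r² − d²) = √(260), so the full chord is 4√65.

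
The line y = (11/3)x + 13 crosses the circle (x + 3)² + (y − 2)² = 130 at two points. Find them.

From the line, y = (39 + 11x)/3. Substituting:
130x² + 780x = 0  ⟹  x² + 6x = 0
x = 0 or x = −6, giving (0, 13) and (−6, −9).

(−6, −9) and (0, 13)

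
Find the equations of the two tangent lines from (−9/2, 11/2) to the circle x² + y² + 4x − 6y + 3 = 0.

Let a tangent through (−9/2, 11/2) have slope m. Its distance from (−2, 3) must equal √10:
[m·(5/2) − (−5/2)]² = 10(m² + 1)
3m² − 10m + 3 = 0, so m = 1/3 or m = 3.
Through (−9/2, 11/2) these give x − 3y = −21 and 3x − y = −19.

x − 3y = −21 and 3x − y = −19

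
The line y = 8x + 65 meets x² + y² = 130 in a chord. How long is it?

2√65

Centre (0, 0), r² = 130. Perpendicular distance d from centre to line = |65| / √65 = 65/√65.
Half the chord is √(r² − d²) = √(65), so the full chord is 2√65.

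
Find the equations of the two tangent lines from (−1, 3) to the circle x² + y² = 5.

x + 2y = 5 and 2x − y = −5

A line y − (3) = m(x − (−1)) is tangent when its distance from (0, 0) is √5:
[m·(1) − (−3)]² = 5(m² + 1)
2m² − 3m − 2 = 0, so m = −1/2 or m = 2.
Through (−1, 3) these give x + 2y = 5 and 2x − y = −5.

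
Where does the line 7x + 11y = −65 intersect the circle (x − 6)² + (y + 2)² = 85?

Express y = (−65 − 7x)/11 and substitute into the circle:
170x² − 850x − 4080 = 0  ⟹  x² − 5x − 24 = 0
x = 8 or x = −3, giving (8, −11) and (−3, −4).

(−3, −4) and (8, −11)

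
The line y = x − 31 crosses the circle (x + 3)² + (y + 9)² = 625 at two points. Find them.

Substitute y = x − 31:
2x² − 38x − 132 = 0  ⟹  x² − 19x − 66 = 0
x = 22 or x = −3, giving (22, −9) and (−3, −34).

(−3, −34) and (22, −9)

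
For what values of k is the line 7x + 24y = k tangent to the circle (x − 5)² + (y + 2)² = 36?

Tangency holds when the distance from the centre (5, −2) to the line equals the radius 6:
|7·5 + 24·(−2) − k| / √625 = 6
|k − (−13)| = 6·25, so k = 137 or k = −163.

k = −163 or k = 137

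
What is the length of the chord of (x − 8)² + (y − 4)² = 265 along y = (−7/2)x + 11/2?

Substitute y = (11 − 7x)/2:
53x² − 106x − 795 = 0  ⟹  x² − 2x − 15 = 0
x = 5 or x = −3, giving (5, −12) and (−3, 16).
Chord length = distance between (5, −12) and (−3, 16) = √848 = 4√53.

4√53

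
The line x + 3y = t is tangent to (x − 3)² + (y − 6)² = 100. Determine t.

Tangency holds when the distance from the centre (3, 6) to the line equals the radius 10:
|1·3 + 3·6 − t| / √10 = 10
|t − (21)| = 10√10.

t = 21 ± 10√10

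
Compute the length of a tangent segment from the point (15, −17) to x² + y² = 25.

√489

With centre O = (0, 0), |OP|² = 514 and r² = 25.
Power of the point: PT² = |PO|² − r² = 489, so PT = √489.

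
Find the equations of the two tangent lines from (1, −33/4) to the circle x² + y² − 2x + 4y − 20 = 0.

3x + 4y = −30 and 3x − 4y = 36

Write the tangent as mx − y + (−33/4 − m·(1)) = 0 and set its distance from the centre to 5:
(0m − (25/4))² = 25(m² + 1)
16m² − 9 = 0, so m = −3/4 or m = 3/4.
With m = −3/4: 3x + 4y = −30. With m = 3/4: 3x − 4y = 36.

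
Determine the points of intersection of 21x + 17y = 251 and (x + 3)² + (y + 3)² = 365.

From the line, y = (251 − 21x)/17. Substituting:
730x² − 10950x − 11680 = 0  ⟹  x² − 15x − 16 = 0
x = 16 or x = −1, giving (16, −5) and (−1, 16).

(−1, 16) and (16, −5)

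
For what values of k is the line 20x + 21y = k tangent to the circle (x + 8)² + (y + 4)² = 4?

Tangency holds when the distance from the centre (−8, −4) to the line equals the radius 2:
|20·(−8) + 21·(−4) − k| / √841 = 2
|k − (−244)| = 2·29, so k = −186 or k = −302.

k = −302 or k = −186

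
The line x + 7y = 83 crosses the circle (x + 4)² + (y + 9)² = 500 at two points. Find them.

Substitute y = (83 − x)/7:
50x² + 100x − 2400 = 0  ⟹  x² + 2x − 48 = 0
x = 6 or x = −8, giving (6, 11) and (−8, 13).

(−8, 13) and (6, 11)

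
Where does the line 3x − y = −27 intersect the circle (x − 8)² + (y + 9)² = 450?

From the line, y = 3x + 27. Substituting:
10x² + 200x + 910 = 0  ⟹  x² + 20x + 91 = 0
x = −7 or x = −13, giving (−7, 6) and (−13, −12).

(−13, −12) and (−7, 6)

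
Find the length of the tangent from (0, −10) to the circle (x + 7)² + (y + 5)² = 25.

7

Centre (−7, −5), r² = 25. |PO|² = (7)² + (−5)² = 74.
By the tangent–radius right angle, tangent length = √(|PO|² − r²) = √49 = 7.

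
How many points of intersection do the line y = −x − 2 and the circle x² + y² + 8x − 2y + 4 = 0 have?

Substituting the line into the circle gives 2x² + 14x + 12 = 0.
Discriminant = (14)² − 4·2·(12) = 100 > 0.
Two real roots: the line is a secant.

2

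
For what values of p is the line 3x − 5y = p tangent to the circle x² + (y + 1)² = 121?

p = 5 ± 11√34

Tangency holds when the distance from the centre (0, −1) to the line equals the radius 11:
|3·0 − 5·(−1) − p| / √34 = 11
|p − (5)| = 11√34.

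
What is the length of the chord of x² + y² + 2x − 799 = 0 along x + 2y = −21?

The distance from (−1, 0) to the line is 20/√5, and r² = 800.
Chord = 2√(r² − d²) = 2·√(720) = 24√5.

24√5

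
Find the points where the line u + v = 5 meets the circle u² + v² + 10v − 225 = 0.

Substitute v = −u + 5:
2u² − 20u − 150 = 0  ⟹  u² − 10u − 75 = 0
u = 15 or u = −5, giving (15, −10) and (−5, 10).

(−5, 10) and (15, −10)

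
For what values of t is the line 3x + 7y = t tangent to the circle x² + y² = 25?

For a tangent, require d(centre, line) = r = 5.
|3·0 + 7·0 − t| / √58 = 5
|t| = 5√58.

t = ±5√58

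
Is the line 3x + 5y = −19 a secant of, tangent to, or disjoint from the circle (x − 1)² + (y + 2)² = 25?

secant

Substituting the line into the circle gives 34x² + 4x − 519 = 0.
Δ = 16 − (−70584) = 70600.
Two real roots: the line is a secant.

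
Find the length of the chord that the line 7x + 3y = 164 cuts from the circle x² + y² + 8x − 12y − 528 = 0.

2√58

The distance from (−4, 6) to the line is 174/√58, and r² = 580.
Chord = 2√(r² − d²) = 2·√(58) = 2√58.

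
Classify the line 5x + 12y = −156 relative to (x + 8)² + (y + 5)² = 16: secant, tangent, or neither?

neither

d² = (5·(−8) + 12·(−5) − (−156))²/169 = 3136/169; r² = 16.
Since d² > r², the line lies outside the circle.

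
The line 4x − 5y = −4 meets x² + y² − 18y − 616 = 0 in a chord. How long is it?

8√41

Express y = (4 + 4x)/5 and substitute into the circle:
41x² − 328x − 15744 = 0  ⟹  x² − 8x − 384 = 0
x = 24 or x = −16, giving (24, 20) and (−16, −12).
Chord length = distance between (24, 20) and (−16, −12) = √2624 = 8√41.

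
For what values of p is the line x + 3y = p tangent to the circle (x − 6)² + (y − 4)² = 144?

For a tangent, require d(centre, line) = r = 12.
|1·6 + 3·4 − p| / √10 = 12
|p − (18)| = 12√10.

p = 18 ± 12√10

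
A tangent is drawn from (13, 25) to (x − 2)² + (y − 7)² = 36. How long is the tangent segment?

√409

The centre is (2, 7) and r = 6. The square of the distance from P to the centre is 121 + 324 = 445.
By the tangent–radius right angle, tangent length = √(|PO|² − r²) = √409.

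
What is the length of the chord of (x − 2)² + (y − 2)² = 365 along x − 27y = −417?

Centre (2, 2), r² = 365. Perpendicular distance d from centre to line = |365| / √730 = 365/√730.
Half the chord is √(r² − d²) = √(365/2), so the full chord is √730.

√730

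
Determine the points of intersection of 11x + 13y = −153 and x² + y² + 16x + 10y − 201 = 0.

From the line, y = (−153 − 11x)/13. Substituting:
290x² + 4640x − 30450 = 0  ⟹  x² + 16x − 105 = 0
x = 5 or x = −21, giving (5, −16) and (−21, 6).

(−21, 6) and (5, −16)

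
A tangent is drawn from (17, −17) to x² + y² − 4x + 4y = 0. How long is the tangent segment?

Centre (2, −2), r² = 8. |PO|² = (15)² + (−15)² = 450.
The tangent meets the radius at right angles, so tangent² = |PO|² − r² = 450 − 8 = 442.

√442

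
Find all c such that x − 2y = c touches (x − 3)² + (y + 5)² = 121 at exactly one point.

c = 13 ± 11√5

Tangency holds when the distance from the centre (3, −5) to the line equals the radius 11:
|1·3 − 2·(−5) − c| / √5 = 11
|c − (13)| = 11√5.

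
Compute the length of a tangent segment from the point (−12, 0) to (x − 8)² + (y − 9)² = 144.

√337

Centre (8, 9), r² = 144. |PO|² = (−20)² + (−9)² = 481.
By the tangent–radius right angle, tangent length = √(|PO|² − r²) = √337.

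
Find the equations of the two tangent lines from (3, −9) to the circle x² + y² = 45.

Write the tangent as mx − y + (−9 − m·(3)) = 0 and set its distance from the centre to 3√5:
(−3m − (9))² = 45(m² + 1)
2m² − 3m − 2 = 0, so m = 2 or m = −1/2.
Through (3, −9) these give 2x − y = 15 and x + 2y = −15.

2x − y = 15 and x + 2y = −15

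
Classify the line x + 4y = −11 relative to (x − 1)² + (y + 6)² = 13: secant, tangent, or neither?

Substituting the line into the circle gives 17x² − 58x − 23 = 0.
Δ = 3364 − (−1564) = 4928.
Two real roots: the line is a secant.

secant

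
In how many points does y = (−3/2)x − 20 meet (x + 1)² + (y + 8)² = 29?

Centre (−1, −8), r² = 29. Distance² from centre to line = (21)²/13 = 441/13.
Since d² > r², the line lies outside the circle.

0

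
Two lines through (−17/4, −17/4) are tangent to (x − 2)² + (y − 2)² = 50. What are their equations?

Write the tangent as mx − y + (−17/4 − m·(−17/4)) = 0 and set its distance from the centre to 5√2:
[m·(25/4) − (25/4)]² = 50(m² + 1)
7m² + 50m + 7 = 0, so m = −7 or m = −1/7.
With m = −7: 7x + y = −34. With m = −1/7: x + 7y = −34.

7x + y = −34 and x + 7y = −34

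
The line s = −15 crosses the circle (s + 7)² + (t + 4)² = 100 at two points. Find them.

(−15, −10) and (−15, 2)

The line gives s = −15. Substituting into the circle:
t² + 8t − 20 = 0
t = 2 or t = −10, giving (−15, 2) and (−15, −10).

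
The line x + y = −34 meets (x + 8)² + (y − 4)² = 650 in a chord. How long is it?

The distance from (−8, 4) to the line is 30/√2, and r² = 650.
Half the chord is √(r² − d²) = √(200), so the full chord is 20√2.

20√2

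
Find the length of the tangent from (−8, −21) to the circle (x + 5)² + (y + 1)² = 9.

Centre (−5, −1), r² = 9. |PO|² = (−3)² + (−20)² = 409.
Power of the point: PT² = |PO|² − r² = 400, so PT = 20.

20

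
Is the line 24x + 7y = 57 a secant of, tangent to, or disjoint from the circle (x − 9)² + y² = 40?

disjoint

Substituting the line into the circle gives 625x² − 3618x + 5258 = 0.
Δ = 13089924 − 13145000 = −55076.
No real roots: the line does not meet the circle.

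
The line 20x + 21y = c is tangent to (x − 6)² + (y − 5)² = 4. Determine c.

For a tangent, require d(centre, line) = r = 2.
|20·6 + 21·5 − c| / √841 = 2
|c − (225)| = 2·29, so c = 283 or c = 167.

c = 167 or c = 283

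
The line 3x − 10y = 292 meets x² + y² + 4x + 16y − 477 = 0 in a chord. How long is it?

Centre (−2, −8), r² = 545. Perpendicular distance d from centre to line = |−218| / √109 = 218/√109.
Chord = 2√(r² − d²) = 2·√(109) = 2√109.

2√109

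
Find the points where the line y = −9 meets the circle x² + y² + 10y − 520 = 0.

Substitute y = −9:
x² − 529 = 0
x = 23 or x = −23, giving (23, −9) and (−23, −9).

(−23, −9) and (23, −9)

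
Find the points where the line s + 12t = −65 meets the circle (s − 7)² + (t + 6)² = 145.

(−5, −5) and (19, −7)

From the line, t = (−65 − s)/12. Substituting:
145s² − 2030s − 13775 = 0  ⟹  s² − 14s − 95 = 0
s = 19 or s = −5, giving (19, −7) and (−5, −5).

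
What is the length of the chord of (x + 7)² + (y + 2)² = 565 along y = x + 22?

29√2

The distance from (−7, −2) to the line is 17/√2, and r² = 565.
Chord = 2√(r² − d²) = 2·√(841/2) = 29√2.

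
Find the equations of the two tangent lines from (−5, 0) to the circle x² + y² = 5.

Let a tangent through (−5, 0) have slope m. Its distance from (0, 0) must equal √5:
(5m − (0))² = 5(m² + 1)
4m² − 1 = 0, so m = 1/2 or m = −1/2.
Through (−5, 0) these give x − 2y = −5 and x + 2y = −5.

x − 2y = −5 and x + 2y = −5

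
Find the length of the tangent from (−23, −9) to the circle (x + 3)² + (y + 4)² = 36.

√389

The centre is (−3, −4) and r = 6. The square of the distance from P to the centre is 400 + 25 = 425.
By the tangent–radius right angle, tangent length = √(|PO|² − r²) = √389.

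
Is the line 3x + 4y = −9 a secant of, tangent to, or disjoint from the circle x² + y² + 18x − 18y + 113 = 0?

Substituting the line into the circle gives 25x² + 558x + 2537 = 0.
Discriminant = (558)² − 4·25·(2537) = 57664 > 0.
Two real roots: the line is a secant.

secant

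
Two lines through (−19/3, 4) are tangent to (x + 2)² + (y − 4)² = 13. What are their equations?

3x − 2y = −27 and 3x + 2y = −11

A line y − (4) = m(x − (−19/3)) is tangent when its distance from (−2, 4) is √13:
[m·(13/3) − (0)]² = 13(m² + 1)
4m² − 9 = 0, so m = 3/2 or m = −3/2.
With m = 3/2: 3x − 2y = −27. With m = −3/2: 3x + 2y = −11.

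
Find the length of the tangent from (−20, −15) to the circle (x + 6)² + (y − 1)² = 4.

8√7

The centre is (−6, 1) and r = 2. The square of the distance from P to the centre is 196 + 256 = 452.
The tangent meets the radius at right angles, so tangent² = |PO|² − r² = 452 − 4 = 448.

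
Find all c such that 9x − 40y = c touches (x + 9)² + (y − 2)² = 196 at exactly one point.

c = −735 or c = 413

The line touches the circle iff its distance from (−9, 2) is 14:
|9·(−9) − 40·2 − c| / √1681 = 14
|c − (−161)| = 14·41, so c = 413 or c = −735.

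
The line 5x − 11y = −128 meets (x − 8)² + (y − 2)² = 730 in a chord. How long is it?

4√146

Centre (8, 2), r² = 730. Perpendicular distance d from centre to line = |146| / √146 = 146/√146.
Chord = 2√(r² − d²) = 2·√(584) = 4√146.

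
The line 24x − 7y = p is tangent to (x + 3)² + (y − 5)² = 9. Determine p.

p = −182 or p = −32

The line touches the circle iff its distance from (−3, 5) is 3:
|24·(−3) − 7·5 − p| / √625 = 3
|p − (−107)| = 3·25, so p = −32 or p = −182.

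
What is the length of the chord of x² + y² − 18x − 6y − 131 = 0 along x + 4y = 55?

From the line, y = (55 − x)/4. Substituting:
17x² − 374x − 391 = 0  ⟹  x² − 22x − 23 = 0
x = 23 or x = −1, giving (23, 8) and (−1, 14).
|(23, 8) − (−1, 14)| = √((24)² + (−6)²) = 6√17.

6√17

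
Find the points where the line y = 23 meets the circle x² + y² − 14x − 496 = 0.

(3, 23) and (11, 23)

From the line, y = 23. Substituting:
x² − 14x + 33 = 0
x = 11 or x = 3, giving (11, 23) and (3, 23).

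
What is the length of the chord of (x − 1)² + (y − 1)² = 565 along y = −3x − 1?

15√10

Centre (1, 1), r² = 565. Perpendicular distance d from centre to line = |5| / √10 = 5/√10.
Half the chord is √(r² − d²) = √(1125/2), so the full chord is 15√10.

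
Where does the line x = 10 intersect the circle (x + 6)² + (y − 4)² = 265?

(10, 1) and (10, 7)

The line gives x = 10. Substituting into the circle:
y² − 8y + 7 = 0
y = 7 or y = 1, giving (10, 7) and (10, 1).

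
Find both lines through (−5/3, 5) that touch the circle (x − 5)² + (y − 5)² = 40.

Let a tangent through (−5/3, 5) have slope m. Its distance from (5, 5) must equal 2√10:
[m·(20/3) − (0)]² = 40(m² + 1)
m² − 9 = 0, so m = 3 or m = −3.
Through (−5/3, 5) these give 3x − y = −10 and 3x + y = 0.

3x − y = −10 and 3x + y = 0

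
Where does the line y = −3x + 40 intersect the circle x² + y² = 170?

Substitute y = −3x + 40:
10x² − 240x + 1430 = 0  ⟹  x² − 24x + 143 = 0
x = 13 or x = 11, giving (13, 1) and (11, 7).

(11, 7) and (13, 1)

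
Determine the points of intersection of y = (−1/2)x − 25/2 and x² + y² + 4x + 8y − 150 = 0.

Substitute y = (−25 − x)/2:
5x² + 50x − 375 = 0  ⟹  x² + 10x − 75 = 0
x = 5 or x = −15, giving (5, −15) and (−15, −5).

(−15, −5) and (5, −15)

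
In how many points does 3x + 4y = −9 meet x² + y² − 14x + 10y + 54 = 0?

2

Substituting the line into the circle gives 25x² − 290x + 585 = 0.
Δ = 84100 − 58500 = 25600.
Two real roots: the line is a secant.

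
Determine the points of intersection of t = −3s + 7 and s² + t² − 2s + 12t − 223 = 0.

Substitute t = −3s + 7:
10s² − 80s − 90 = 0  ⟹  s² − 8s − 9 = 0
s = 9 or s = −1, giving (9, −20) and (−1, 10).

(−1, 10) and (9, −20)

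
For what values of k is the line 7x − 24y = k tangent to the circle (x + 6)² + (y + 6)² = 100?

Tangency holds when the distance from the centre (−6, −6) to the line equals the radius 10:
|7·(−6) − 24·(−6) − k| / √625 = 10
|k − (102)| = 10·25, so k = 352 or k = −148.

k = −148 or k = 352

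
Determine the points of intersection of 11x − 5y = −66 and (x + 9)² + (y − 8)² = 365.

Substitute y = (66 + 11x)/5:
146x² + 1022x − 6424 = 0  ⟹  x² + 7x − 44 = 0
x = 4 or x = −11, giving (4, 22) and (−11, −11).

(−11, −11) and (4, 22)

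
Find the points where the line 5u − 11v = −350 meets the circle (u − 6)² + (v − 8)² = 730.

Express v = (350 + 5u)/11 and substitute into the circle:
146u² + 1168u − 15330 = 0  ⟹  u² + 8u − 105 = 0
u = 7 or u = −15, giving (7, 35) and (−15, 25).

(−15, 25) and (7, 35)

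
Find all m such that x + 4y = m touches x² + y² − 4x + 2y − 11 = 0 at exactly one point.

m = −2 ± 4√17

Tangency holds when the distance from the centre (2, −1) to the line equals the radius 4:
|1·2 + 4·(−1) − m| / √17 = 4
|m − (−2)| = 4√17.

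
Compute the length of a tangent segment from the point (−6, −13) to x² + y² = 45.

Centre (0, 0), r² = 45. |PO|² = (−6)² + (−13)² = 205.
The tangent meets the radius at right angles, so tangent² = |PO|² − r² = 205 − 45 = 160.

4√10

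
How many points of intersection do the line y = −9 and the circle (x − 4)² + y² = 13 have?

Substituting the line into the circle gives x² − 8x + 84 = 0.
Discriminant = (−8)² − 4·1·(84) = −272 < 0.
No real roots: the line does not meet the circle.

0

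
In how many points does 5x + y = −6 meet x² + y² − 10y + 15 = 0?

d² = (5·0 + 1·5 − (−6))²/26 = 121/26; r² = 10.
Since d² < r², the line cuts the circle twice.

2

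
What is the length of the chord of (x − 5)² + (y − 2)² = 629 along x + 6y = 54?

From the line, y = (54 − x)/6. Substituting:
37x² − 444x − 19980 = 0  ⟹  x² − 12x − 540 = 0
x = 30 or x = −18, giving (30, 4) and (−18, 12).
|(30, 4) − (−18, 12)| = √((48)² + (−8)²) = 8√37.

8√37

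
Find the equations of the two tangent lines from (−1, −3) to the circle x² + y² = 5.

A line y − (−3) = m(x − (−1)) is tangent when its distance from (0, 0) is √5:
[m·(1) − (3)]² = 5(m² + 1)
2m² + 3m − 2 = 0, so m = 1/2 or m = −2.
Through (−1, −3) these give x − 2y = 5 and 2x + y = −5.

x − 2y = 5 and 2x + y = −5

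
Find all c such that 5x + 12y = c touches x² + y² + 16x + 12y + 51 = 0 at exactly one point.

Tangency holds when the distance from the centre (−8, −6) to the line equals the radius 7:
|5·(−8) + 12·(−6) − c| / √169 = 7
|c − (−112)| = 7·13, so c = −21 or c = −203.

c = −203 or c = −21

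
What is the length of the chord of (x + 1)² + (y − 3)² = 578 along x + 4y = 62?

Substitute y = (62 − x)/4:
17x² − 68x − 6732 = 0  ⟹  x² − 4x − 396 = 0
x = 22 or x = −18, giving (22, 10) and (−18, 20).
Chord length = distance between (22, 10) and (−18, 20) = √1700 = 10√17.

10√17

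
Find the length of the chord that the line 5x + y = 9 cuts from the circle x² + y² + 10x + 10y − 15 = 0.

√26

Express y = −5x + 9 and substitute into the circle:
26x² − 130x + 156 = 0  ⟹  x² − 5x + 6 = 0
x = 3 or x = 2, giving (3, −6) and (2, −1).
Chord length = distance between (3, −6) and (2, −1) = √26 = √26.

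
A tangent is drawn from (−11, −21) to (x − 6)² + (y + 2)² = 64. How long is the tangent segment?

Centre (6, −2), r² = 64. |PO|² = (−17)² + (−19)² = 650.
Power of the point: PT² = |PO|² − r² = 586, so PT = √586.

√586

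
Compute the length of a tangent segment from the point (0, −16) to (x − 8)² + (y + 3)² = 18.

With centre O = (8, −3), |OP|² = 233 and r² = 18.
By the tangent–radius right angle, tangent length = √(|PO|² − r²) = √215.

√215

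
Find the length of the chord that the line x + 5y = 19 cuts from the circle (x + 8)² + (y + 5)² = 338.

6√26

From the line, y = (19 − x)/5. Substituting:
26x² + 312x − 4914 = 0  ⟹  x² + 12x − 189 = 0
x = 9 or x = −21, giving (9, 2) and (−21, 8).
|(9, 2) − (−21, 8)| = √((30)² + (−6)²) = 6√26.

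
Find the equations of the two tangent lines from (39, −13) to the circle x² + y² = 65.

4x + 7y = 65 and x + 8y = −65

Let a tangent through (39, −13) have slope m. Its distance from (0, 0) must equal √65:
[m·(−39) − (13)]² = 65(m² + 1)
56m² + 39m + 4 = 0, so m = −4/7 or m = −1/8.
With m = −4/7: 4x + 7y = 65. With m = −1/8: x + 8y = −65.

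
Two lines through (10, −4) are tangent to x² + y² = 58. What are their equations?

7x + 3y = 58 and 3x − 7y = 58

A line y − (−4) = m(x − (10)) is tangent when its distance from (0, 0) is √58:
(−10m − (4))² = 58(m² + 1)
21m² + 40m − 21 = 0, so m = −7/3 or m = 3/7.
With m = −7/3: 7x + 3y = 58. With m = 3/7: 3x − 7y = 58.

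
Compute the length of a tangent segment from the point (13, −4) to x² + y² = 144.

With centre O = (0, 0), |OP|² = 185 and r² = 144.
Power of the point: PT² = |PO|² − r² = 41, so PT = √41.

√41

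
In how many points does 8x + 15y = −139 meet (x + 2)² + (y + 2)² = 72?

Substituting the line into the circle gives 289x² + 2644x − 3419 = 0.
Discriminant = (2644)² − 4·289·(−3419) = 10943100 > 0.
Two real roots: the line is a secant.

2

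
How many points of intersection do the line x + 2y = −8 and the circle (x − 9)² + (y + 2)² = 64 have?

2

d² = (1·9 + 2·(−2) − (−8))²/5 = 169/5; r² = 64.
Since d² < r², the line cuts the circle twice.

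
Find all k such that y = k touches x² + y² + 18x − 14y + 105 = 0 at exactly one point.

Tangency holds when the distance from the centre (−9, 7) to the line equals the radius 5:
|0·(−9) + 1·7 − k| / √1 = 5
|k − (7)| = 5, so k = 12 or k = 2.

k = 2 or k = 12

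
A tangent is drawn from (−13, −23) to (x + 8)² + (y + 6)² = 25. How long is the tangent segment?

17

Centre (−8, −6), r² = 25. |PO|² = (−5)² + (−17)² = 314.
The tangent meets the radius at right angles, so tangent² = |PO|² − r² = 314 − 25 = 289.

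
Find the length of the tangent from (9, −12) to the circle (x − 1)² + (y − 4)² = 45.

Centre (1, 4), r² = 45. |PO|² = (8)² + (−16)² = 320.
Power of the point: PT² = |PO|² − r² = 275, so PT = 5√11.

5√11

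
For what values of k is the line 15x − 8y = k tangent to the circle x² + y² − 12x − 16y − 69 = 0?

k = −195 or k = 247

The line touches the circle iff its distance from (6, 8) is 13:
|15·6 − 8·8 − k| / √289 = 13
|k − (26)| = 13·17, so k = 247 or k = −195.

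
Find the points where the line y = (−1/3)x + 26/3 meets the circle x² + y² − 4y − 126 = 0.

From the line, y = (26 − x)/3. Substituting:
10x² − 40x − 770 = 0  ⟹  x² − 4x − 77 = 0
x = 11 or x = −7, giving (11, 5) and (−7, 11).

(−7, 11) and (11, 5)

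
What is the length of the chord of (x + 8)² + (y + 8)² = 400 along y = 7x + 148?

Express y = 7x + 148 and substitute into the circle:
50x² + 2200x + 24000 = 0  ⟹  x² + 44x + 480 = 0
x = −20 or x = −24, giving (−20, 8) and (−24, −20).
|(−20, 8) − (−24, −20)| = √((4)² + (28)²) = 20√2.

20√2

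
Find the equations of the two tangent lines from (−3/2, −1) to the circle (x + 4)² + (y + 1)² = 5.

Write the tangent as mx − y + (−1 − m·(−3/2)) = 0 and set its distance from the centre to √5:
(−5/2m − (0))² = 5(m² + 1)
m² − 4 = 0, so m = 2 or m = −2.
Through (−3/2, −1) these give 2x − y = −2 and 2x + y = −4.

2x − y = −2 and 2x + y = −4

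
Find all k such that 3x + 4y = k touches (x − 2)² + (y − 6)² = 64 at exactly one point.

For a tangent, require d(centre, line) = r = 8.
|3·2 + 4·6 − k| / √25 = 8
|k − (30)| = 8·5, so k = 70 or k = −10.

k = −10 or k = 70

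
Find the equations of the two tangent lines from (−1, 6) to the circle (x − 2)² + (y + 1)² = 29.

2x + 5y = 28 and 5x − 2y = −17

Write the tangent as mx − y + (6 − m·(−1)) = 0 and set its distance from the centre to √29:
(3m − (−7))² = 29(m² + 1)
10m² − 21m − 10 = 0, so m = −2/5 or m = 5/2.
With m = −2/5: 2x + 5y = 28. With m = 5/2: 5x − 2y = −17.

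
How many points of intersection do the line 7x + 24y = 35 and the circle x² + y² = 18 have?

d² = (7·0 + 24·0 − (35))²/625 = 49/25; r² = 18.
Since d² < r², the line cuts the circle twice.

2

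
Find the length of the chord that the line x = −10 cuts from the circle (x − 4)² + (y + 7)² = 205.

6

Centre (4, −7), r² = 205. Perpendicular distance d from centre to line = |14| / √1 = 14.
Half the chord is √(r² − d²) = √(9), so the full chord is 6.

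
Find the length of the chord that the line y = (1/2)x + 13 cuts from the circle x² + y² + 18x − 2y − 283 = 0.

16√5

Centre (−9, 1), r² = 365. Perpendicular distance d from centre to line = |15| / √5 = 15/√5.
Half the chord is √(r² − d²) = √(320), so the full chord is 16√5.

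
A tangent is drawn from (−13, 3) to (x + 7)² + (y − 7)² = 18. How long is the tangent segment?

√34

The centre is (−7, 7) and r = 3√2. The square of the distance from P to the centre is 36 + 16 = 52.
By the tangent–radius right angle, tangent length = √(|PO|² − r²) = √34.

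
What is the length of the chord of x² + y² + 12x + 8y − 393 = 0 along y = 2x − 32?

10√5

Express y = 2x − 32 and substitute into the circle:
5x² − 100x + 375 = 0  ⟹  x² − 20x + 75 = 0
x = 15 or x = 5, giving (15, −2) and (5, −22).
|(15, −2) − (5, −22)| = √((10)² + (20)²) = 10√5.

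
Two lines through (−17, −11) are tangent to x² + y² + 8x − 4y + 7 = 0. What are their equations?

A line y − (−11) = m(x − (−17)) is tangent when its distance from (−4, 2) is √13:
(13m − (13))² = 13(m² + 1)
6m² − 13m + 6 = 0, so m = 3/2 or m = 2/3.
With m = 3/2: 3x − 2y = −29. With m = 2/3: 2x − 3y = −1.

3x − 2y = −29 and 2x − 3y = −1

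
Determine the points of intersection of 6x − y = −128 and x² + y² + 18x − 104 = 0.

Substitute y = 6x + 128:
37x² + 1554x + 16280 = 0  ⟹  x² + 42x + 440 = 0
x = −20 or x = −22, giving (−20, 8) and (−22, −4).

(−22, −4) and (−20, 8)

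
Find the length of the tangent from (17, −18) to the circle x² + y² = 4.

√609

Centre (0, 0), r² = 4. |PO|² = (17)² + (−18)² = 613.
Power of the point: PT² = |PO|² − r² = 609, so PT = √609.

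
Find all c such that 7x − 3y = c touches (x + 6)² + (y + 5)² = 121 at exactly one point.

c = −27 ± 11√58

The line touches the circle iff its distance from (−6, −5) is 11:
|7·(−6) − 3·(−5) − c| / √58 = 11
|c − (−27)| = 11√58.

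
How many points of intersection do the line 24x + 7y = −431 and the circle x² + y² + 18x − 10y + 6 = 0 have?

d² = (24·(−9) + 7·5 − (−431))²/625 = 100; r² = 100.
Since d² = r², the line is tangent.

1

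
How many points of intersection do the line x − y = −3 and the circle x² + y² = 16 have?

Substituting the line into the circle gives 2x² + 6x − 7 = 0.
Δ = 36 − (−56) = 92.
Two real roots: the line is a secant.

2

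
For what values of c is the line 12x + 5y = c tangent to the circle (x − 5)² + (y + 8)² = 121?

c = −123 or c = 163

For a tangent, require d(centre, line) = r = 11.
|12·5 + 5·(−8) − c| / √169 = 11
|c − (20)| = 11·13, so c = 163 or c = −123.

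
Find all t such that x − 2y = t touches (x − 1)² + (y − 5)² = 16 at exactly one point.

The line touches the circle iff its distance from (1, 5) is 4:
|1·1 − 2·5 − t| / √5 = 4
|t − (−9)| = 4√5.

t = −9 ± 4√5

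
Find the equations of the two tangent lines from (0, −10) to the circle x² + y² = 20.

Write the tangent as mx − y + (−10 − m·(0)) = 0 and set its distance from the centre to 2√5:
[m·(0) − (10)]² = 20(m² + 1)
m² − 4 = 0, so m = 2 or m = −2.
Through (0, −10) these give 2x − y = 10 and 2x + y = −10.

2x − y = 10 and 2x + y = −10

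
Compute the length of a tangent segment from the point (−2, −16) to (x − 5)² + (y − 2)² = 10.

Centre (5, 2), r² = 10. |PO|² = (−7)² + (−18)² = 373.
The tangent meets the radius at right angles, so tangent² = |PO|² − r² = 373 − 10 = 363.

11√3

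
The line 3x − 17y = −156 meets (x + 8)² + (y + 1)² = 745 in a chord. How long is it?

3√298

The distance from (−8, −1) to the line is 149/√298, and r² = 745.
Chord = 2√(r² − d²) = 2·√(1341/2) = 3√298.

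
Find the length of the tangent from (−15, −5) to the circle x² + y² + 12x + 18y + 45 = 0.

With centre O = (−6, −9), |OP|² = 97 and r² = 72.
The tangent meets the radius at right angles, so tangent² = |PO|² − r² = 97 − 72 = 25.

5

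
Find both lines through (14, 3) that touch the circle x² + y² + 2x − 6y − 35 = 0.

Let a tangent through (14, 3) have slope m. Its distance from (−1, 3) must equal 3√5:
(−15m − (0))² = 45(m² + 1)
4m² − 1 = 0, so m = 1/2 or m = −1/2.
With m = 1/2: x − 2y = 8. With m = −1/2: x + 2y = 20.

x − 2y = 8 and x + 2y = 20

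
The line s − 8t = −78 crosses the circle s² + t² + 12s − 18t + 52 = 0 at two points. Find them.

(−14, 8) and (2, 10)

From the line, t = (78 + s)/8. Substituting:
65s² + 780s − 1820 = 0  ⟹  s² + 12s − 28 = 0
s = 2 or s = −14, giving (2, 10) and (−14, 8).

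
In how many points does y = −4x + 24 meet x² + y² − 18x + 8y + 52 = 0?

Centre (9, −4), r² = 45. Distance² from centre to line = (8)²/17 = 64/17.
Since d² < r², the line cuts the circle twice.

2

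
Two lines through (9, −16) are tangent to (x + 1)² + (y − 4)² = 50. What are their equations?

7x + y = 47 and x + y = −7

A line y − (−16) = m(x − (9)) is tangent when its distance from (−1, 4) is 5√2:
(−10m − (20))² = 50(m² + 1)
m² + 8m + 7 = 0, so m = −7 or m = −1.
With m = −7: 7x + y = 47. With m = −1: x + y = −7.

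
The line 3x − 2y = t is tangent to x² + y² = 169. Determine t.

Tangency holds when the distance from the centre (0, 0) to the line equals the radius 13:
|3·0 − 2·0 − t| / √13 = 13
|t| = 13√13.

t = ±13√13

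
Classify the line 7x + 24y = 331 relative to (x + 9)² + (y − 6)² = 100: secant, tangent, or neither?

Centre (−9, 6), r² = 100. Distance² from centre to line = (−250)²/625 = 100.
Since d² = r², the line is tangent.

tangent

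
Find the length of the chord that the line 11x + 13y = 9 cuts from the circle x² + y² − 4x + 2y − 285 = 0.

The distance from (2, −1) to the line is 0/√290, and r² = 290.
Chord = 2√(r² − d²) = 2·√(290) = 2√290.

2√290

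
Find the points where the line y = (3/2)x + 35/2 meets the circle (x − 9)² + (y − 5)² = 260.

Substitute y = (35 + 3x)/2:
13x² + 78x − 91 = 0  ⟹  x² + 6x − 7 = 0
x = 1 or x = −7, giving (1, 19) and (−7, 7).

(−7, 7) and (1, 19)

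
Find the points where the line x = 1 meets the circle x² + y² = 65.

The line gives x = 1. Substituting into the circle:
y² − 64 = 0
y = 8 or y = −8, giving (1, 8) and (1, −8).

(1, −8) and (1, 8)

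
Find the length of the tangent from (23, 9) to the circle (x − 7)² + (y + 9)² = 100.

4√30

Centre (7, −9), r² = 100. |PO|² = (16)² + (18)² = 580.
By the tangent–radius right angle, tangent length = √(|PO|² − r²) = √480 = 4√30.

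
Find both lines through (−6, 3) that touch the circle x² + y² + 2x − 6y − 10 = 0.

Write the tangent as mx − y + (3 − m·(−6)) = 0 and set its distance from the centre to 2√5:
[m·(5) − (0)]² = 20(m² + 1)
m² − 4 = 0, so m = −2 or m = 2.
With m = −2: 2x + y = −9. With m = 2: 2x − y = −15.

2x + y = −9 and 2x − y = −15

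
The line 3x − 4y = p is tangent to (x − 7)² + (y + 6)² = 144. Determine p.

p = −15 or p = 105

Tangency holds when the distance from the centre (7, −6) to the line equals the radius 12:
|3·7 − 4·(−6) − p| / √25 = 12
|p − (45)| = 12·5, so p = 105 or p = −15.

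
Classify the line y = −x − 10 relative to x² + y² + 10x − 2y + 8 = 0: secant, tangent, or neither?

tangent

d² = (1·(−5) + 1·1 − (−10))²/2 = 18; r² = 18.
Since d² = r², the line is tangent.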